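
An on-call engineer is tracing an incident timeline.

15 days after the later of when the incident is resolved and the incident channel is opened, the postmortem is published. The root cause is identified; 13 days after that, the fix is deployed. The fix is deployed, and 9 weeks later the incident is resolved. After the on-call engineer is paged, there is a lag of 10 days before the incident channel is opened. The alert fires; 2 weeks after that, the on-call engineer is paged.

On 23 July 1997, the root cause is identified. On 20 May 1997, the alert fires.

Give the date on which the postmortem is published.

The root cause is identified: Jul 23, 1997.
The fix is deployed: Jul 23, 1997 + 13 days = Aug 5, 1997.
The incident is resolved: Aug 5, 1997 + 9 weeks = Oct 7, 1997.
The alert fires: May 20, 1997.
The on-call engineer is paged: May 20, 1997 + 2 weeks = Jun 3, 1997.
The incident channel is opened: Jun 3, 1997 + 10 days = Jun 13, 1997.
Both prerequisites met — the incident is resolved (Oct 7, 1997), the incident channel is opened (Jun 13, 1997); the later is Oct 7, 1997.
The postmortem is published: Oct 7, 1997 + 15 days = Oct 22, 1997.

22 October 1997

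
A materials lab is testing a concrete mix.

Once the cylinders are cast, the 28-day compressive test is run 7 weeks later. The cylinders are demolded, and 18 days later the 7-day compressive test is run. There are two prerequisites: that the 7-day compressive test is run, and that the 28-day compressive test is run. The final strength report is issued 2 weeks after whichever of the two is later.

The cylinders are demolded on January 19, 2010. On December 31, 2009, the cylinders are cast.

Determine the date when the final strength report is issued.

The cylinders are demolded: Jan 19, 2010.
The 7-day compressive test is run: Jan 19, 2010 + 18 days = Feb 6, 2010.
The cylinders are cast: Dec 31, 2009.
The 28-day compressive test is run: Dec 31, 2009 + 7 weeks = Feb 18, 2010.
Both prerequisites met — the 7-day compressive test is run (Feb 6, 2010), the 28-day compressive test is run (Feb 18, 2010); the later is Feb 18, 2010.
The final strength report is issued: Feb 18, 2010 + 2 weeks = Mar 4, 2010.

March 4, 2010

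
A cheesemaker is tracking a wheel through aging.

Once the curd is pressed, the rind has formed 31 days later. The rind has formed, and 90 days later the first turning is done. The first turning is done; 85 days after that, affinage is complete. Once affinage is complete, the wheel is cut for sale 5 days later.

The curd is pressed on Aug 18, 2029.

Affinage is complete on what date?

The curd is pressed: Aug 18, 2029.
The rind has formed: Aug 18, 2029 + 31 days = Sep 18, 2029.
The first turning is done: Sep 18, 2029 + 90 days = Dec 17, 2029.
Affinage is complete: Dec 17, 2029 + 85 days = Mar 12, 2030.

Mar 12, 2030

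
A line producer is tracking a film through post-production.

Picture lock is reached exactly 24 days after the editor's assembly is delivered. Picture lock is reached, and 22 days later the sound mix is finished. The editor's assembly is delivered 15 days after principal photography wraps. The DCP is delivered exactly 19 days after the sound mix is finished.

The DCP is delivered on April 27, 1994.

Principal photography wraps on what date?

February 6, 1994

The DCP is delivered: Apr 27, 1994.
The sound mix is finished: Apr 27, 1994 − 19 days = Apr 8, 1994.
Picture lock is reached: Apr 8, 1994 − 22 days = Mar 17, 1994.
The editor's assembly is delivered: Mar 17, 1994 − 24 days = Feb 21, 1994.
Principal photography wraps: Feb 21, 1994 − 15 days = Feb 6, 1994.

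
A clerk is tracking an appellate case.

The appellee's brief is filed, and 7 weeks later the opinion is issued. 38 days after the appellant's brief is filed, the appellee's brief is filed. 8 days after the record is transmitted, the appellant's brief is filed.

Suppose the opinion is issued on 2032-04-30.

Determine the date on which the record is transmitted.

The opinion is issued: Apr 30, 2032.
The appellee's brief is filed: Apr 30, 2032 − 7 weeks = Mar 12, 2032.
The appellant's brief is filed: Mar 12, 2032 − 38 days = Feb 3, 2032.
The record is transmitted: Feb 3, 2032 − 8 days = Jan 26, 2032.

2032-01-26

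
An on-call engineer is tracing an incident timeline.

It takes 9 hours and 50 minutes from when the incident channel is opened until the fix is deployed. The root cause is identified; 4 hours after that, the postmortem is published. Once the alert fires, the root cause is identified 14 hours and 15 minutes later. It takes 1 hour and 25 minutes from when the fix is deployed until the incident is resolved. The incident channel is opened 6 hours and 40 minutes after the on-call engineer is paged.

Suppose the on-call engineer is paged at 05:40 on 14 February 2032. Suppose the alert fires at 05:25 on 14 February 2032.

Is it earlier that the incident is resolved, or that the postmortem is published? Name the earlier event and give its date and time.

The incident is resolved — 23:35 on 14 February 2032

The on-call engineer is paged: 05:40 Feb 14, 2032.
The incident channel is opened: 05:40 Feb 14, 2032 + 6h40m = 12:20 Feb 14, 2032.
The fix is deployed: 12:20 Feb 14, 2032 + 9h50m = 22:10 Feb 14, 2032.
The incident is resolved: 22:10 Feb 14, 2032 + 1h25m = 23:35 Feb 14, 2032.
The alert fires: 05:25 Feb 14, 2032.
The root cause is identified: 05:25 Feb 14, 2032 + 14h15m = 19:40 Feb 14, 2032.
The postmortem is published: 19:40 Feb 14, 2032 + 4h = 23:40 Feb 14, 2032.
Comparing: the incident is resolved at 23:35 Feb 14, 2032 vs the postmortem is published at 23:40 Feb 14, 2032. Earlier: the incident is resolved.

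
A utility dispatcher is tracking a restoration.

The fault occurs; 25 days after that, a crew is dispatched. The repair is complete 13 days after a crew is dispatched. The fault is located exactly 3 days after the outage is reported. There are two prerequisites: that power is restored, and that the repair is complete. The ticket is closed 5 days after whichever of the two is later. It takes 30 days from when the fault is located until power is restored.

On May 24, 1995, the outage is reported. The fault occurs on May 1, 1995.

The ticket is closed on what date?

The outage is reported: May 24, 1995.
The fault is located: May 24, 1995 + 3 days = May 27, 1995.
Power is restored: May 27, 1995 + 30 days = Jun 26, 1995.
The fault occurs: May 1, 1995.
A crew is dispatched: May 1, 1995 + 25 days = May 26, 1995.
The repair is complete: May 26, 1995 + 13 days = Jun 8, 1995.
Both prerequisites met — power is restored (Jun 26, 1995), the repair is complete (Jun 8, 1995); the later is Jun 26, 1995.
The ticket is closed: Jun 26, 1995 + 5 days = Jul 1, 1995.

July 1, 1995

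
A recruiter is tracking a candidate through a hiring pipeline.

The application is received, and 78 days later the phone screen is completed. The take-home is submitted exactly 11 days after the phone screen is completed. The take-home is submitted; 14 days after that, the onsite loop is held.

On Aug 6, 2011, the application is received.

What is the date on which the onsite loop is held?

The application is received: Aug 6, 2011.
The phone screen is completed: Aug 6, 2011 + 78 days = Oct 23, 2011.
The take-home is submitted: Oct 23, 2011 + 11 days = Nov 3, 2011.
The onsite loop is held: Nov 3, 2011 + 14 days = Nov 17, 2011.

Nov 17, 2011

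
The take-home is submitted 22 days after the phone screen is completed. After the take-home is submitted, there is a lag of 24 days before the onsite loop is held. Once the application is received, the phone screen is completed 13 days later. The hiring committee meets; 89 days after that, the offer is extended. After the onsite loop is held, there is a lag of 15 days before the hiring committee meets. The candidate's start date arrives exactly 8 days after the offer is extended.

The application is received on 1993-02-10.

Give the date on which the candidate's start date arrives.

The application is received: Feb 10, 1993.
The phone screen is completed: Feb 10, 1993 + 13 days = Feb 23, 1993.
The take-home is submitted: Feb 23, 1993 + 22 days = Mar 17, 1993.
The onsite loop is held: Mar 17, 1993 + 24 days = Apr 10, 1993.
The hiring committee meets: Apr 10, 1993 + 15 days = Apr 25, 1993.
The offer is extended: Apr 25, 1993 + 89 days = Jul 23, 1993.
The candidate's start date arrives: Jul 23, 1993 + 8 days = Jul 31, 1993.

1993-07-31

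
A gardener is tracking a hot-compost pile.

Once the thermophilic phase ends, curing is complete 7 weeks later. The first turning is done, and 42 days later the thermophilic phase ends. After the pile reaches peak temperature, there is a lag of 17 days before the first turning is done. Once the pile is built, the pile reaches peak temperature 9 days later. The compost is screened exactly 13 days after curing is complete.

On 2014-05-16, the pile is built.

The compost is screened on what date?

The pile is built: May 16, 2014.
The pile reaches peak temperature: May 16, 2014 + 9 days = May 25, 2014.
The first turning is done: May 25, 2014 + 17 days = Jun 11, 2014.
The thermophilic phase ends: Jun 11, 2014 + 42 days = Jul 23, 2014.
Curing is complete: Jul 23, 2014 + 7 weeks = Sep 10, 2014.
The compost is screened: Sep 10, 2014 + 13 days = Sep 23, 2014.

2014-09-23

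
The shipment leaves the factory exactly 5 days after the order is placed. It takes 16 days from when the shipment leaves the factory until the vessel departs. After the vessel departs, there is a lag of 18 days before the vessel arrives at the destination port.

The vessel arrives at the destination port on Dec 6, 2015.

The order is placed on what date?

The vessel arrives at the destination port: Dec 6, 2015.
The vessel departs: Dec 6, 2015 − 18 days = Nov 18, 2015.
The shipment leaves the factory: Nov 18, 2015 − 16 days = Nov 2, 2015.
The order is placed: Nov 2, 2015 − 5 days = Oct 28, 2015.

Oct 28, 2015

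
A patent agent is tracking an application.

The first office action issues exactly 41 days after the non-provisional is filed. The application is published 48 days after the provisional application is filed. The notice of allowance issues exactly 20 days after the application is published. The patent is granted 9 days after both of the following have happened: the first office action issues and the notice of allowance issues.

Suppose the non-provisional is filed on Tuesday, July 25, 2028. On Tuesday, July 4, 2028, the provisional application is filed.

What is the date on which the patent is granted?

The non-provisional is filed: Jul 25, 2028.
The first office action issues: Jul 25, 2028 + 41 days = Sep 4, 2028.
The provisional application is filed: Jul 4, 2028.
The application is published: Jul 4, 2028 + 48 days = Aug 21, 2028.
The notice of allowance issues: Aug 21, 2028 + 20 days = Sep 10, 2028.
Both prerequisites met — the first office action issues (Sep 4, 2028), the notice of allowance issues (Sep 10, 2028); the later is Sep 10, 2028.
The patent is granted: Sep 10, 2028 + 9 days = Sep 19, 2028.

Tuesday, September 19, 2028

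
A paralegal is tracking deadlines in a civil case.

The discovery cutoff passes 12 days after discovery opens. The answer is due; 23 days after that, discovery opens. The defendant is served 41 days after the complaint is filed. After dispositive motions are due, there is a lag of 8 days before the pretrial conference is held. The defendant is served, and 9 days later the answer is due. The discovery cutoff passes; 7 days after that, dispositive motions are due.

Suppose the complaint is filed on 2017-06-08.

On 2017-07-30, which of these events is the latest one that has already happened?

The answer is due

The complaint is filed: Jun 8, 2017.
The defendant is served: Jun 8, 2017 + 41 days = Jul 19, 2017.
The answer is due: Jul 19, 2017 + 9 days = Jul 28, 2017.
Discovery opens: Jul 28, 2017 + 23 days = Aug 20, 2017.
The discovery cutoff passes: Aug 20, 2017 + 12 days = Sep 1, 2017.
Dispositive motions are due: Sep 1, 2017 + 7 days = Sep 8, 2017.
The pretrial conference is held: Sep 8, 2017 + 8 days = Sep 16, 2017.
Jul 30, 2017 falls between when the answer is due (Jul 28, 2017) and when discovery opens (Aug 20, 2017).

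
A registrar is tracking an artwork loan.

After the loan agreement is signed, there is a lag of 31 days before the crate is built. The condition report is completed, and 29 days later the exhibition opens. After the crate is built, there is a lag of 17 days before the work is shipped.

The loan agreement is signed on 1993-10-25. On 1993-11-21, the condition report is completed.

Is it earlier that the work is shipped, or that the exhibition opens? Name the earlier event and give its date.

The work is shipped — 1993-12-12

The loan agreement is signed: Oct 25, 1993.
The crate is built: Oct 25, 1993 + 31 days = Nov 25, 1993.
The work is shipped: Nov 25, 1993 + 17 days = Dec 12, 1993.
The condition report is completed: Nov 21, 1993.
The exhibition opens: Nov 21, 1993 + 29 days = Dec 20, 1993.
Comparing: the work is shipped on Dec 12, 1993 vs the exhibition opens on Dec 20, 1993. Earlier: the work is shipped.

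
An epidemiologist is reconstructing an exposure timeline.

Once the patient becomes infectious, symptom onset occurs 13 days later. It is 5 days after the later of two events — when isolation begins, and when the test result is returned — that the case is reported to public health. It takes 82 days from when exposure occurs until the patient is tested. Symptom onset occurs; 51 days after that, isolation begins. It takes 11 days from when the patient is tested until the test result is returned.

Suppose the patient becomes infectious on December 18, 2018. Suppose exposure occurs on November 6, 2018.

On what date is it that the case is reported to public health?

February 25, 2019

The patient becomes infectious: Dec 18, 2018.
Symptom onset occurs: Dec 18, 2018 + 13 days = Dec 31, 2018.
Isolation begins: Dec 31, 2018 + 51 days = Feb 20, 2019.
Exposure occurs: Nov 6, 2018.
The patient is tested: Nov 6, 2018 + 82 days = Jan 27, 2019.
The test result is returned: Jan 27, 2019 + 11 days = Feb 7, 2019.
Both prerequisites met — isolation begins (Feb 20, 2019), the test result is returned (Feb 7, 2019); the later is Feb 20, 2019.
The case is reported to public health: Feb 20, 2019 + 5 days = Feb 25, 2019.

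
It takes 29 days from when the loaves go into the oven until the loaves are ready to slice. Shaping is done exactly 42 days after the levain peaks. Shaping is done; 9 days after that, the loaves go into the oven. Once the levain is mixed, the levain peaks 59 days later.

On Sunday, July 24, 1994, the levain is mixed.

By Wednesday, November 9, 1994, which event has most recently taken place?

The levain is mixed: Jul 24, 1994.
The levain peaks: Jul 24, 1994 + 59 days = Sep 21, 1994.
Shaping is done: Sep 21, 1994 + 42 days = Nov 2, 1994.
The loaves go into the oven: Nov 2, 1994 + 9 days = Nov 11, 1994.
The loaves are ready to slice: Nov 11, 1994 + 29 days = Dec 10, 1994.
Nov 9, 1994 falls between when shaping is done (Nov 2, 1994) and when the loaves go into the oven (Nov 11, 1994).

Shaping is done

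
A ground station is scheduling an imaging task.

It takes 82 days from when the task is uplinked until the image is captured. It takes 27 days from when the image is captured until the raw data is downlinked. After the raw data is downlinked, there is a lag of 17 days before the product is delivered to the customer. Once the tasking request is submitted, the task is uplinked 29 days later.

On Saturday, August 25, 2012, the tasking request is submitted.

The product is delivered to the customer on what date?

The tasking request is submitted: Aug 25, 2012.
The task is uplinked: Aug 25, 2012 + 29 days = Sep 23, 2012.
The image is captured: Sep 23, 2012 + 82 days = Dec 14, 2012.
The raw data is downlinked: Dec 14, 2012 + 27 days = Jan 10, 2013.
The product is delivered to the customer: Jan 10, 2013 + 17 days = Jan 27, 2013.

Sunday, January 27, 2013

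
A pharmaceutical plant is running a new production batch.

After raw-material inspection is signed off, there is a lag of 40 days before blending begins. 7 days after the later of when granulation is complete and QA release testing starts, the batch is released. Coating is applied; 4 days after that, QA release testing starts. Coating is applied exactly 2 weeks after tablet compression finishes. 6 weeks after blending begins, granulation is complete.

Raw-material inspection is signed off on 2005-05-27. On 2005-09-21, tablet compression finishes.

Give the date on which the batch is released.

Raw-material inspection is signed off: May 27, 2005.
Blending begins: May 27, 2005 + 40 days = Jul 6, 2005.
Granulation is complete: Jul 6, 2005 + 6 weeks = Aug 17, 2005.
Tablet compression finishes: Sep 21, 2005.
Coating is applied: Sep 21, 2005 + 2 weeks = Oct 5, 2005.
QA release testing starts: Oct 5, 2005 + 4 days = Oct 9, 2005.
Both prerequisites met — granulation is complete (Aug 17, 2005), QA release testing starts (Oct 9, 2005); the later is Oct 9, 2005.
The batch is released: Oct 9, 2005 + 7 days = Oct 16, 2005.

2005-10-16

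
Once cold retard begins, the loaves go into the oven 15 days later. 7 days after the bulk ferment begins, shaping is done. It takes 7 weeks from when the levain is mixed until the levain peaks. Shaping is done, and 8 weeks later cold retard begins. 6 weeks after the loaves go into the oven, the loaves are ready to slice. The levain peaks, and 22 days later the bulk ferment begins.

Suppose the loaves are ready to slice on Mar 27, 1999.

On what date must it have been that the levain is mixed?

The loaves are ready to slice: Mar 27, 1999.
The loaves go into the oven: Mar 27, 1999 − 6 weeks = Feb 13, 1999.
Cold retard begins: Feb 13, 1999 − 15 days = Jan 29, 1999.
Shaping is done: Jan 29, 1999 − 8 weeks = Dec 4, 1998.
The bulk ferment begins: Dec 4, 1998 − 7 days = Nov 27, 1998.
The levain peaks: Nov 27, 1998 − 22 days = Nov 5, 1998.
The levain is mixed: Nov 5, 1998 − 7 weeks = Sep 17, 1998.

Sep 17, 1998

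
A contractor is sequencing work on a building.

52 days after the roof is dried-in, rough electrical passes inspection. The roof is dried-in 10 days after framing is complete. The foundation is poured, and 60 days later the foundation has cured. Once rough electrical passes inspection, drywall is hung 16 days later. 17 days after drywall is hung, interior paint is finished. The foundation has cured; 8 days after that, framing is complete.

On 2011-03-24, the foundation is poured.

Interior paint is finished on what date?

2011-09-03

The foundation is poured: Mar 24, 2011.
The foundation has cured: Mar 24, 2011 + 60 days = May 23, 2011.
Framing is complete: May 23, 2011 + 8 days = May 31, 2011.
The roof is dried-in: May 31, 2011 + 10 days = Jun 10, 2011.
Rough electrical passes inspection: Jun 10, 2011 + 52 days = Aug 1, 2011.
Drywall is hung: Aug 1, 2011 + 16 days = Aug 17, 2011.
Interior paint is finished: Aug 17, 2011 + 17 days = Sep 3, 2011.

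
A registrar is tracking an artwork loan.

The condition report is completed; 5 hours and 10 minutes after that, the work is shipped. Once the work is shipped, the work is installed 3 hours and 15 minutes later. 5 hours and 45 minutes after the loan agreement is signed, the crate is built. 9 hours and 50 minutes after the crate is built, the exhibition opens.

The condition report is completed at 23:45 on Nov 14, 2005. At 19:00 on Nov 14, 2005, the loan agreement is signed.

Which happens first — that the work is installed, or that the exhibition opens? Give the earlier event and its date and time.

The work is installed — 08:10 on Nov 15, 2005

The condition report is completed: 23:45 Nov 14, 2005.
The work is shipped: 23:45 Nov 14, 2005 + 5h10m = 04:55 Nov 15, 2005.
The work is installed: 04:55 Nov 15, 2005 + 3h15m = 08:10 Nov 15, 2005.
The loan agreement is signed: 19:00 Nov 14, 2005.
The crate is built: 19:00 Nov 14, 2005 + 5h45m = 00:45 Nov 15, 2005.
The exhibition opens: 00:45 Nov 15, 2005 + 9h50m = 10:35 Nov 15, 2005.
Comparing: the work is installed at 08:10 Nov 15, 2005 vs the exhibition opens at 10:35 Nov 15, 2005. Earlier: the work is installed.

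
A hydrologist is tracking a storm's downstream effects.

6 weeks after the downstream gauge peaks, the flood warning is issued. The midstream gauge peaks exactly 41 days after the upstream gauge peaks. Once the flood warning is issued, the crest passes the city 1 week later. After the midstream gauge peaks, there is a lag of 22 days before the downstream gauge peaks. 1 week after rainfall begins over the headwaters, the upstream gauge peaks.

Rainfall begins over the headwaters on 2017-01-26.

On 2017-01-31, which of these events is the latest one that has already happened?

Rainfall begins over the headwaters: Jan 26, 2017.
The upstream gauge peaks: Jan 26, 2017 + 1 week = Feb 2, 2017.
The midstream gauge peaks: Feb 2, 2017 + 41 days = Mar 15, 2017.
The downstream gauge peaks: Mar 15, 2017 + 22 days = Apr 6, 2017.
The flood warning is issued: Apr 6, 2017 + 6 weeks = May 18, 2017.
The crest passes the city: May 18, 2017 + 1 week = May 25, 2017.
Jan 31, 2017 falls between when rainfall begins over the headwaters (Jan 26, 2017) and when the upstream gauge peaks (Feb 2, 2017).

Rainfall begins over the headwaters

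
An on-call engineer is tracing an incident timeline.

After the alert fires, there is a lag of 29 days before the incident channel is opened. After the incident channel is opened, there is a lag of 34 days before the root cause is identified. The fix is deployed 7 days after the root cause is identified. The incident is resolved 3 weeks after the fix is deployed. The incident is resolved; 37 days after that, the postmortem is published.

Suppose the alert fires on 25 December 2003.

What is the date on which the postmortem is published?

The alert fires: Dec 25, 2003.
The incident channel is opened: Dec 25, 2003 + 29 days = Jan 23, 2004.
The root cause is identified: Jan 23, 2004 + 34 days = Feb 26, 2004.
The fix is deployed: Feb 26, 2004 + 7 days = Mar 4, 2004.
The incident is resolved: Mar 4, 2004 + 3 weeks = Mar 25, 2004.
The postmortem is published: Mar 25, 2004 + 37 days = May 1, 2004.

1 May 2004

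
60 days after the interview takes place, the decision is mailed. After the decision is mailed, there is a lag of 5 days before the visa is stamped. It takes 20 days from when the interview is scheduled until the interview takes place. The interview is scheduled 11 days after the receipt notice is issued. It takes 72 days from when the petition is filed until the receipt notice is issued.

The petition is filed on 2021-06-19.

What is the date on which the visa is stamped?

The petition is filed: Jun 19, 2021.
The receipt notice is issued: Jun 19, 2021 + 72 days = Aug 30, 2021.
The interview is scheduled: Aug 30, 2021 + 11 days = Sep 10, 2021.
The interview takes place: Sep 10, 2021 + 20 days = Sep 30, 2021.
The decision is mailed: Sep 30, 2021 + 60 days = Nov 29, 2021.
The visa is stamped: Nov 29, 2021 + 5 days = Dec 4, 2021.

2021-12-04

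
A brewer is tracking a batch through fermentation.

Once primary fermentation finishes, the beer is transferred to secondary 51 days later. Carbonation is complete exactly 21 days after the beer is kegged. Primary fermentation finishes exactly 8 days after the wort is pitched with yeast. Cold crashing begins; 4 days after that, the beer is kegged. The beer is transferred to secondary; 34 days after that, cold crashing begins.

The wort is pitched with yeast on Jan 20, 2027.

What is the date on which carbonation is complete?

May 18, 2027

The wort is pitched with yeast: Jan 20, 2027.
Primary fermentation finishes: Jan 20, 2027 + 8 days = Jan 28, 2027.
The beer is transferred to secondary: Jan 28, 2027 + 51 days = Mar 20, 2027.
Cold crashing begins: Mar 20, 2027 + 34 days = Apr 23, 2027.
The beer is kegged: Apr 23, 2027 + 4 days = Apr 27, 2027.
Carbonation is complete: Apr 27, 2027 + 21 days = May 18, 2027.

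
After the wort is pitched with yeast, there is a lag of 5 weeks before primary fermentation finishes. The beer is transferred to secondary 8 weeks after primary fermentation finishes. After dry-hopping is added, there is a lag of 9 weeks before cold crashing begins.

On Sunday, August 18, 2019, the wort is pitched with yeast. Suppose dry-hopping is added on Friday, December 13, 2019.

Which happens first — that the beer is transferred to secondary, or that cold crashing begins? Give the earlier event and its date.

The wort is pitched with yeast: Aug 18, 2019.
Primary fermentation finishes: Aug 18, 2019 + 5 weeks = Sep 22, 2019.
The beer is transferred to secondary: Sep 22, 2019 + 8 weeks = Nov 17, 2019.
Dry-hopping is added: Dec 13, 2019.
Cold crashing begins: Dec 13, 2019 + 9 weeks = Feb 14, 2020.
Comparing: the beer is transferred to secondary on Nov 17, 2019 vs cold crashing begins on Feb 14, 2020. Earlier: the beer is transferred to secondary.

The beer is transferred to secondary — Sunday, November 17, 2019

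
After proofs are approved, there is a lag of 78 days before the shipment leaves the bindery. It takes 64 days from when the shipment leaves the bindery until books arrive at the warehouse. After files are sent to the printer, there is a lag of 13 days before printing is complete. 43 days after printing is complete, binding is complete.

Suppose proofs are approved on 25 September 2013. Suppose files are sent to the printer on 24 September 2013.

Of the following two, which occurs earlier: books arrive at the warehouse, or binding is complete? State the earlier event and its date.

Binding is complete — 19 November 2013

Proofs are approved: Sep 25, 2013.
The shipment leaves the bindery: Sep 25, 2013 + 78 days = Dec 12, 2013.
Books arrive at the warehouse: Dec 12, 2013 + 64 days = Feb 14, 2014.
Files are sent to the printer: Sep 24, 2013.
Printing is complete: Sep 24, 2013 + 13 days = Oct 7, 2013.
Binding is complete: Oct 7, 2013 + 43 days = Nov 19, 2013.
Comparing: books arrive at the warehouse on Feb 14, 2014 vs binding is complete on Nov 19, 2013. Earlier: binding is complete.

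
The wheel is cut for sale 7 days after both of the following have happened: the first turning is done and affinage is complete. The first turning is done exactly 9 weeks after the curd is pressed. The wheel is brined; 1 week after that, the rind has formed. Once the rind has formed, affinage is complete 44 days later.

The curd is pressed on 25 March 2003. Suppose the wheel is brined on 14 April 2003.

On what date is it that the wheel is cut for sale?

The curd is pressed: Mar 25, 2003.
The first turning is done: Mar 25, 2003 + 9 weeks = May 27, 2003.
The wheel is brined: Apr 14, 2003.
The rind has formed: Apr 14, 2003 + 1 week = Apr 21, 2003.
Affinage is complete: Apr 21, 2003 + 44 days = Jun 4, 2003.
Both prerequisites met — the first turning is done (May 27, 2003), affinage is complete (Jun 4, 2003); the later is Jun 4, 2003.
The wheel is cut for sale: Jun 4, 2003 + 7 days = Jun 11, 2003.

11 June 2003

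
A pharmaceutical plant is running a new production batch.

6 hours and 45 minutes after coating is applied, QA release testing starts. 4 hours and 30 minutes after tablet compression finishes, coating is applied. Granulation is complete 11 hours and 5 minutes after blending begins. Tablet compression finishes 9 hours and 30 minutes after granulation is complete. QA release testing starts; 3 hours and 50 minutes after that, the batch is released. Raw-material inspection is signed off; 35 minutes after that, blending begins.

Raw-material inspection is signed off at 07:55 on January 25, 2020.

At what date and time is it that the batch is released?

20:10 on January 26, 2020

Raw-material inspection is signed off: 07:55 Jan 25, 2020.
Blending begins: 07:55 Jan 25, 2020 + 35m = 08:30 Jan 25, 2020.
Granulation is complete: 08:30 Jan 25, 2020 + 11h05m = 19:35 Jan 25, 2020.
Tablet compression finishes: 19:35 Jan 25, 2020 + 9h30m = 05:05 Jan 26, 2020.
Coating is applied: 05:05 Jan 26, 2020 + 4h30m = 09:35 Jan 26, 2020.
QA release testing starts: 09:35 Jan 26, 2020 + 6h45m = 16:20 Jan 26, 2020.
The batch is released: 16:20 Jan 26, 2020 + 3h50m = 20:10 Jan 26, 2020.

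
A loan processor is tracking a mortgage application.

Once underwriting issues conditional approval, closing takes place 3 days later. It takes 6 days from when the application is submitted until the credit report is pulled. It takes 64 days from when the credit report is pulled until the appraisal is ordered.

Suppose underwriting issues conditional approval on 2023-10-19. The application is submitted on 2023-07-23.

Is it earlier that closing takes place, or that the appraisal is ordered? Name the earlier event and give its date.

The appraisal is ordered — 2023-10-01

Underwriting issues conditional approval: Oct 19, 2023.
Closing takes place: Oct 19, 2023 + 3 days = Oct 22, 2023.
The application is submitted: Jul 23, 2023.
The credit report is pulled: Jul 23, 2023 + 6 days = Jul 29, 2023.
The appraisal is ordered: Jul 29, 2023 + 64 days = Oct 1, 2023.
Comparing: closing takes place on Oct 22, 2023 vs the appraisal is ordered on Oct 1, 2023. Earlier: the appraisal is ordered.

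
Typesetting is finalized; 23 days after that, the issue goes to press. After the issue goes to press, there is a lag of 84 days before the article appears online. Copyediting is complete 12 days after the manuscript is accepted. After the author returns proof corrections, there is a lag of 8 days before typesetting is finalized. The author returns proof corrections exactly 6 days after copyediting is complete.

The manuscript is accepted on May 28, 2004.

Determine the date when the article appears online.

The manuscript is accepted: May 28, 2004.
Copyediting is complete: May 28, 2004 + 12 days = Jun 9, 2004.
The author returns proof corrections: Jun 9, 2004 + 6 days = Jun 15, 2004.
Typesetting is finalized: Jun 15, 2004 + 8 days = Jun 23, 2004.
The issue goes to press: Jun 23, 2004 + 23 days = Jul 16, 2004.
The article appears online: Jul 16, 2004 + 84 days = Oct 8, 2004.

Oct 8, 2004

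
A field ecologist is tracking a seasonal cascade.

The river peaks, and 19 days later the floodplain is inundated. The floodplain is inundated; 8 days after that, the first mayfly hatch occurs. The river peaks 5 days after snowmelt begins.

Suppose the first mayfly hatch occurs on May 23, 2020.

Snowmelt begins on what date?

April 21, 2020

The first mayfly hatch occurs: May 23, 2020.
The floodplain is inundated: May 23, 2020 − 8 days = May 15, 2020.
The river peaks: May 15, 2020 − 19 days = Apr 26, 2020.
Snowmelt begins: Apr 26, 2020 − 5 days = Apr 21, 2020.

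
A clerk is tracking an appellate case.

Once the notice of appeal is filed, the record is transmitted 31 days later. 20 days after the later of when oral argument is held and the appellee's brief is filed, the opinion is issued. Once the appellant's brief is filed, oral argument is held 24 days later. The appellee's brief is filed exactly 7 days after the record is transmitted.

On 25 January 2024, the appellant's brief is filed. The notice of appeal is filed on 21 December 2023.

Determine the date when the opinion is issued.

The appellant's brief is filed: Jan 25, 2024.
Oral argument is held: Jan 25, 2024 + 24 days = Feb 18, 2024.
The notice of appeal is filed: Dec 21, 2023.
The record is transmitted: Dec 21, 2023 + 31 days = Jan 21, 2024.
The appellee's brief is filed: Jan 21, 2024 + 7 days = Jan 28, 2024.
Both prerequisites met — oral argument is held (Feb 18, 2024), the appellee's brief is filed (Jan 28, 2024); the later is Feb 18, 2024.
The opinion is issued: Feb 18, 2024 + 20 days = Mar 9, 2024.

9 March 2024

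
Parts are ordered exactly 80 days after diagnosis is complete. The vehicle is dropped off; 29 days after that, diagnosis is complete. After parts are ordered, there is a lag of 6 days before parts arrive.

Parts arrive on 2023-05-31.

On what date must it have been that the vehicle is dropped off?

Parts arrive: May 31, 2023.
Parts are ordered: May 31, 2023 − 6 days = May 25, 2023.
Diagnosis is complete: May 25, 2023 − 80 days = Mar 6, 2023.
The vehicle is dropped off: Mar 6, 2023 − 29 days = Feb 5, 2023.

2023-02-05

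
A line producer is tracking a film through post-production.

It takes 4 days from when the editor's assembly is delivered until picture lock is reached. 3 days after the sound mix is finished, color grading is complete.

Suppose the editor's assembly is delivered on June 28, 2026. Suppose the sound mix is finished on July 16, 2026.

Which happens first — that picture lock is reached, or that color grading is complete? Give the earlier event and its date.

Picture lock is reached — July 2, 2026

The editor's assembly is delivered: Jun 28, 2026.
Picture lock is reached: Jun 28, 2026 + 4 days = Jul 2, 2026.
The sound mix is finished: Jul 16, 2026.
Color grading is complete: Jul 16, 2026 + 3 days = Jul 19, 2026.
Comparing: picture lock is reached on Jul 2, 2026 vs color grading is complete on Jul 19, 2026. Earlier: picture lock is reached.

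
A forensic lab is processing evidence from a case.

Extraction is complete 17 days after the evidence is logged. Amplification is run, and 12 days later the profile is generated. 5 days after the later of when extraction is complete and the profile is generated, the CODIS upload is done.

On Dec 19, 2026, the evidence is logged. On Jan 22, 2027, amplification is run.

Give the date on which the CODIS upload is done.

The evidence is logged: Dec 19, 2026.
Extraction is complete: Dec 19, 2026 + 17 days = Jan 5, 2027.
Amplification is run: Jan 22, 2027.
The profile is generated: Jan 22, 2027 + 12 days = Feb 3, 2027.
Both prerequisites met — extraction is complete (Jan 5, 2027), the profile is generated (Feb 3, 2027); the later is Feb 3, 2027.
The CODIS upload is done: Feb 3, 2027 + 5 days = Feb 8, 2027.

Feb 8, 2027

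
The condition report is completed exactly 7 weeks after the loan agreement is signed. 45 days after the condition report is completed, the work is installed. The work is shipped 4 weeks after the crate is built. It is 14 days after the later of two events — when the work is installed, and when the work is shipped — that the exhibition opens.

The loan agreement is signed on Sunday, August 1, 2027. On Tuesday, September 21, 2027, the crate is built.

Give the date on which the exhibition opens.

Wednesday, November 17, 2027

The loan agreement is signed: Aug 1, 2027.
The condition report is completed: Aug 1, 2027 + 7 weeks = Sep 19, 2027.
The work is installed: Sep 19, 2027 + 45 days = Nov 3, 2027.
The crate is built: Sep 21, 2027.
The work is shipped: Sep 21, 2027 + 4 weeks = Oct 19, 2027.
Both prerequisites met — the work is installed (Nov 3, 2027), the work is shipped (Oct 19, 2027); the later is Nov 3, 2027.
The exhibition opens: Nov 3, 2027 + 14 days = Nov 17, 2027.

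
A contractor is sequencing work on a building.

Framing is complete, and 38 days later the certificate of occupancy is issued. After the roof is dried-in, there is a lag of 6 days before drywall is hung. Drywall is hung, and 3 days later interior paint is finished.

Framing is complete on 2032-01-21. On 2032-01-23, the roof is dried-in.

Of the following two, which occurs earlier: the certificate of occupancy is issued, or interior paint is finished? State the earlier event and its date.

Framing is complete: Jan 21, 2032.
The certificate of occupancy is issued: Jan 21, 2032 + 38 days = Feb 28, 2032.
The roof is dried-in: Jan 23, 2032.
Drywall is hung: Jan 23, 2032 + 6 days = Jan 29, 2032.
Interior paint is finished: Jan 29, 2032 + 3 days = Feb 1, 2032.
Comparing: the certificate of occupancy is issued on Feb 28, 2032 vs interior paint is finished on Feb 1, 2032. Earlier: interior paint is finished.

Interior paint is finished — 2032-02-01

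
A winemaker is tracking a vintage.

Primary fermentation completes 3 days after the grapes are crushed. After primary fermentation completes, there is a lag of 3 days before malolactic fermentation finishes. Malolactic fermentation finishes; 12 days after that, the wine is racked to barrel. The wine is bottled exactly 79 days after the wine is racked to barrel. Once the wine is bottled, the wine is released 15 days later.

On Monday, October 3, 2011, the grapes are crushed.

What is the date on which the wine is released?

The grapes are crushed: Oct 3, 2011.
Primary fermentation completes: Oct 3, 2011 + 3 days = Oct 6, 2011.
Malolactic fermentation finishes: Oct 6, 2011 + 3 days = Oct 9, 2011.
The wine is racked to barrel: Oct 9, 2011 + 12 days = Oct 21, 2011.
The wine is bottled: Oct 21, 2011 + 79 days = Jan 8, 2012.
The wine is released: Jan 8, 2012 + 15 days = Jan 23, 2012.

Monday, January 23, 2012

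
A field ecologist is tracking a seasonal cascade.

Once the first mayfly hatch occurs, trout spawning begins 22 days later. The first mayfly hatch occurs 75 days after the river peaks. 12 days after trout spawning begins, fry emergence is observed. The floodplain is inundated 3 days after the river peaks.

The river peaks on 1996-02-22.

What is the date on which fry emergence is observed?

1996-06-10

The river peaks: Feb 22, 1996.
The first mayfly hatch occurs: Feb 22, 1996 + 75 days = May 7, 1996.
Trout spawning begins: May 7, 1996 + 22 days = May 29, 1996.
Fry emergence is observed: May 29, 1996 + 12 days = Jun 10, 1996.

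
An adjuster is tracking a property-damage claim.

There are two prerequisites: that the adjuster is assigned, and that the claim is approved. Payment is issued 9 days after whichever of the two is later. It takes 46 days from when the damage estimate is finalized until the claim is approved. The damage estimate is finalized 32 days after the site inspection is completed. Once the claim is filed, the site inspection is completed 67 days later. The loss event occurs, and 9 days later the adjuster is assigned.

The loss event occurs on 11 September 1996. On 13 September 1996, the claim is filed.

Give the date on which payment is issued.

14 February 1997

The loss event occurs: Sep 11, 1996.
The adjuster is assigned: Sep 11, 1996 + 9 days = Sep 20, 1996.
The claim is filed: Sep 13, 1996.
The site inspection is completed: Sep 13, 1996 + 67 days = Nov 19, 1996.
The damage estimate is finalized: Nov 19, 1996 + 32 days = Dec 21, 1996.
The claim is approved: Dec 21, 1996 + 46 days = Feb 5, 1997.
Both prerequisites met — the adjuster is assigned (Sep 20, 1996), the claim is approved (Feb 5, 1997); the later is Feb 5, 1997.
Payment is issued: Feb 5, 1997 + 9 days = Feb 14, 1997.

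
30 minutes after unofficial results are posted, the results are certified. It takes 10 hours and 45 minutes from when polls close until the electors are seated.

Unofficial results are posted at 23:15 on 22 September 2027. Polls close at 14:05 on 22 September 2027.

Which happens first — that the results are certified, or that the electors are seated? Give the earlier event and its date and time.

Unofficial results are posted: 23:15 Sep 22, 2027.
The results are certified: 23:15 Sep 22, 2027 + 30m = 23:45 Sep 22, 2027.
Polls close: 14:05 Sep 22, 2027.
The electors are seated: 14:05 Sep 22, 2027 + 10h45m = 00:50 Sep 23, 2027.
Comparing: the results are certified at 23:45 Sep 22, 2027 vs the electors are seated at 00:50 Sep 23, 2027. Earlier: the results are certified.

The results are certified — 23:45 on 22 September 2027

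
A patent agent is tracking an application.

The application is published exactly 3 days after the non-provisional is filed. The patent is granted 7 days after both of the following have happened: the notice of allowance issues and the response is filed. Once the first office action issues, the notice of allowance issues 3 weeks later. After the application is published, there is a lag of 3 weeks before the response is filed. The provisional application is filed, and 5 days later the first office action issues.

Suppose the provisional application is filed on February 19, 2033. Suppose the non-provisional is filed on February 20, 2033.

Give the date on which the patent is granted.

March 24, 2033

The provisional application is filed: Feb 19, 2033.
The first office action issues: Feb 19, 2033 + 5 days = Feb 24, 2033.
The notice of allowance issues: Feb 24, 2033 + 3 weeks = Mar 17, 2033.
The non-provisional is filed: Feb 20, 2033.
The application is published: Feb 20, 2033 + 3 days = Feb 23, 2033.
The response is filed: Feb 23, 2033 + 3 weeks = Mar 16, 2033.
Both prerequisites met — the notice of allowance issues (Mar 17, 2033), the response is filed (Mar 16, 2033); the later is Mar 17, 2033.
The patent is granted: Mar 17, 2033 + 7 days = Mar 24, 2033.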